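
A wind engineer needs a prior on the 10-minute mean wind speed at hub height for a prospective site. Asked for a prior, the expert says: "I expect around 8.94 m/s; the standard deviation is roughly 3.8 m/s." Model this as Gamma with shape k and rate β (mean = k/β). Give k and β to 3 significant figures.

For Gamma(k, rate β): mean = k/β, variance = k/β², so CV = 1/√k.
CV = SD/mean = 3.8/8.94 = 0.4251, hence k = 1/CV² = 5.53.
Then β = k/mean = 5.53/8.94 = 0.619.

k ≈ 5.53, β ≈ 0.619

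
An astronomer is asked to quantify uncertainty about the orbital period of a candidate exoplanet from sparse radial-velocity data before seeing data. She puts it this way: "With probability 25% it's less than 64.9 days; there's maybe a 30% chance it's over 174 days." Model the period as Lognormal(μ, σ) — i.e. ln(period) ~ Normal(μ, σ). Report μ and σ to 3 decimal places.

If T ~ Lognormal(μ,σ) then ln T ~ Normal(μ,σ), so the p-quantile of ln T is μ + z_p·σ.
ln(64.9) = 4.173 and ln(174) = 5.159; z_{0.25} = -0.6745, z_{0.7} = 0.5244.
σ = (5.159 − 4.173)/(0.5244 − (-0.6745)) = 0.823.
μ = 4.173 − (-0.6745)·0.823 = 4.728.

μ ≈ 4.728, σ ≈ 0.823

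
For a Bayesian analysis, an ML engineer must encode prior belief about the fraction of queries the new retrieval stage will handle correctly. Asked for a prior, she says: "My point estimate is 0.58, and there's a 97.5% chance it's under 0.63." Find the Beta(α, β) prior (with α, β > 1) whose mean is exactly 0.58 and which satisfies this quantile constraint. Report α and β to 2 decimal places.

α ≈ 212.72, β ≈ 154.04

With mean 0.58 fixed, write α = 0.58s, β = 0.42s where s = α+β.
Need P(θ < 0.63) = 0.975 under Beta(0.58s, 0.42s). Normal approximation: (q−m)/√(m(1−m)/s) ≈ z_{0.975} = 1.96, so s ≈ 0.58·0.42·(1.96)²/(0.63−0.58)² = 374.3.
At s = 374.3: P(θ<0.63) ≈ 0.976. Adjusting to match 0.975 gives s ≈ 366.76.
So α = 0.58·366.76 ≈ 212.72, β = 0.42·366.76 ≈ 154.04.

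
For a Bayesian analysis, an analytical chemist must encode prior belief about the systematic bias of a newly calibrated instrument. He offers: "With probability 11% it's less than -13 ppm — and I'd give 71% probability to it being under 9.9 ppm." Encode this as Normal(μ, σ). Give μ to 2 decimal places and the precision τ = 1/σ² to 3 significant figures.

μ = 2.78, τ = 0.00604

For Normal(μ,σ), the p-quantile is μ + z_p·σ. Here z_{0.11} = -1.227, z_{0.71} = 0.5534.
So -13 = μ − 1.227σ and 9.9 = μ + 0.5534σ.
Subtracting: σ = (9.9 − -13)/(0.5534 − (-1.227)) = 12.87.
Then μ = -13 − (-1.227)·12.87 = 2.78.
Precision τ = 1/σ² = 1/12.87² = 0.00604.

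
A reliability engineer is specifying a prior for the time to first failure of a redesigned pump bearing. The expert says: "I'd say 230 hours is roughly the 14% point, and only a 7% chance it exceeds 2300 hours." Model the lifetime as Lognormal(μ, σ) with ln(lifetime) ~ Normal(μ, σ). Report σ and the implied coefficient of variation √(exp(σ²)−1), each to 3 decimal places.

σ ≈ 0.901, CV ≈ 1.119

If T ~ Lognormal(μ,σ) then ln T ~ Normal(μ,σ), so the p-quantile of ln T is μ + z_p·σ.
ln(230) = 5.438 and ln(2300) = 7.741; z_{0.14} = -1.08, z_{0.93} = 1.476.
σ = (7.741 − 5.438)/(1.476 − (-1.08)) = 0.901.
μ = 5.438 − (-1.08)·0.901 = 6.411.
CV = √(exp(σ²)−1) = √(exp(0.8115)−1) = 1.119.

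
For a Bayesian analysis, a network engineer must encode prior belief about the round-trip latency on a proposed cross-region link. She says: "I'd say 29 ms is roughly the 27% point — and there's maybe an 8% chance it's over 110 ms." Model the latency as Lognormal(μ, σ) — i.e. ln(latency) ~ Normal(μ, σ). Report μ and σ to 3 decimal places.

If T ~ Lognormal(μ,σ) then ln T ~ Normal(μ,σ), so the p-quantile of ln T is μ + z_p·σ.
ln(29) = 3.367 and ln(110) = 4.7; z_{0.27} = -0.6128, z_{0.92} = 1.405.
σ = (4.7 − 3.367)/(1.405 − (-0.6128)) = 0.661.
μ = 3.367 − (-0.6128)·0.661 = 3.772.

μ ≈ 3.772, σ ≈ 0.661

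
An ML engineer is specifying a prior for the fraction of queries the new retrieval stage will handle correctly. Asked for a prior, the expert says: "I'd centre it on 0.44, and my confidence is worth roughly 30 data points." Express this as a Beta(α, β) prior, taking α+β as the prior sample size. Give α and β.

α = 13.2, β = 16.8

Under the effective-sample-size interpretation, Beta(α, β) has prior mean α/(α+β) and prior sample size α+β.
So α+β = 30 and α/(α+β) = 0.44, giving α = 0.44·30 = 13.2 and β = 30 − 13.2 = 16.8.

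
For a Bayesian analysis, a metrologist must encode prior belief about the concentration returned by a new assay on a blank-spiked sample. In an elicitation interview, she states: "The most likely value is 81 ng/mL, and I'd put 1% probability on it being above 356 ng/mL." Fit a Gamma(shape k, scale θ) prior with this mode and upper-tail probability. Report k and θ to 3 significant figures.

k ≈ 2.86, θ ≈ 43.6

Gamma(k,θ) with k>1 has mode (k−1)θ, so θ = 81/(k−1).
Need P(X < 356) = 0.99 with θ tied to k this way. Start at k = 2, θ = 81: P(X<356) ≈ 0.933.
Too low — raise k to concentrate. Iterating converges to k ≈ 2.86.
Then θ = 81/(2.86−1) ≈ 43.6.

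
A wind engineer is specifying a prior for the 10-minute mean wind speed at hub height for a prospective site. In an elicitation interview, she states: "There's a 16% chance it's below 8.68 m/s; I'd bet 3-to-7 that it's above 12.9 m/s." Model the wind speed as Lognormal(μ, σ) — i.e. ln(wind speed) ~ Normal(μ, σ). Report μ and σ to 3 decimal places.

If T ~ Lognormal(μ,σ) then ln T ~ Normal(μ,σ), so the p-quantile of ln T is μ + z_p·σ.
ln(8.68) = 2.161 and ln(12.9) = 2.557; z_{0.16} = -0.9945, z_{0.7} = 0.5244.
σ = (2.557 − 2.161)/(0.5244 − (-0.9945)) = 0.261.
μ = 2.161 − (-0.9945)·0.261 = 2.420.

μ ≈ 2.420, σ ≈ 0.261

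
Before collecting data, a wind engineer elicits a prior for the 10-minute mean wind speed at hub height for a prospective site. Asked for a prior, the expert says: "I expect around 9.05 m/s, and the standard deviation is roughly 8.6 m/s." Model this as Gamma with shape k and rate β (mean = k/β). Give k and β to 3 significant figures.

k ≈ 1.11, β ≈ 0.122

For Gamma(k, rate β): mean = k/β, variance = k/β², so CV = 1/√k.
CV = SD/mean = 8.6/9.05 = 0.9503, hence k = 1/CV² = 1.11.
Then β = k/mean = 1.11/9.05 = 0.122.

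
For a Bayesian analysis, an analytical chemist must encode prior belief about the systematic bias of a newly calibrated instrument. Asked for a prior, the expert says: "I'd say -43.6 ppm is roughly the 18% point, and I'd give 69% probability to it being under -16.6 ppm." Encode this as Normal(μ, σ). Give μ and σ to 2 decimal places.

For Normal(μ,σ), the p-quantile is μ + z_p·σ. Here z_{0.18} = -0.9154, z_{0.69} = 0.4959.
So -43.6 = μ − 0.9154σ and -16.6 = μ + 0.4959σ.
Subtracting: σ = (-16.6 − -43.6)/(0.4959 − (-0.9154)) = 19.13.
Then μ = -43.6 − (-0.9154)·19.13 = -26.09.

μ = -26.09, σ = 19.13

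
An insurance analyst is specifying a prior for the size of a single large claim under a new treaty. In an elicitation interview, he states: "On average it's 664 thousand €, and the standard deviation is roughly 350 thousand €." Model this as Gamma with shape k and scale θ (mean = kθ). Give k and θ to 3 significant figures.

For Gamma(k, scale θ): mean = kθ, variance = kθ², so CV = 1/√k.
CV = SD/mean = 350/664 = 0.5271, hence k = 1/CV² = 3.6.
Then θ = mean/k = 664/3.6 = 184.

k ≈ 3.6, θ ≈ 184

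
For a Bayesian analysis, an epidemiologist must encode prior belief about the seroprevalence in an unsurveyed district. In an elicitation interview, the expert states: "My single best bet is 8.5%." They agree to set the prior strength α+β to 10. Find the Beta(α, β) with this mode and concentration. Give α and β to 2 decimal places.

α = 1.68, β = 8.32

For α,β > 1 the Beta mode is (α−1)/(α+β−2). With α+β = 10, the mode is (α−1)/8.
Set (α−1)/8 = 0.085 → α = 1 + 0.085·8 = 1.68.
β = 10 − α = 8.32.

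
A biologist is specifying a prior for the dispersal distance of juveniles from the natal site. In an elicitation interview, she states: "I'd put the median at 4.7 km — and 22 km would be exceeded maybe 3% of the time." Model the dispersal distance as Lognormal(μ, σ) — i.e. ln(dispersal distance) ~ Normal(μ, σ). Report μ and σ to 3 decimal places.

If T ~ Lognormal(μ,σ) then ln T ~ Normal(μ,σ), so the p-quantile of ln T is μ + z_p·σ.
ln(4.7) = 1.548 and ln(22) = 3.091; z_{0.5} = 0, z_{0.97} = 1.881.
σ = (3.091 − 1.548)/(1.881 − (0)) = 0.821.
μ = 1.548 − (0)·0.821 = 1.548.

μ ≈ 1.548, σ ≈ 0.821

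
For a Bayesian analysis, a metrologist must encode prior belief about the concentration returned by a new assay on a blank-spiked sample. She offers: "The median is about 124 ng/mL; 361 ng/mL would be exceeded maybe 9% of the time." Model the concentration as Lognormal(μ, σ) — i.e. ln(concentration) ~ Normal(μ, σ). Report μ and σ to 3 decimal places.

μ ≈ 4.820, σ ≈ 0.797

If T ~ Lognormal(μ,σ) then ln T ~ Normal(μ,σ), so the p-quantile of ln T is μ + z_p·σ.
ln(124) = 4.82 and ln(361) = 5.889; z_{0.5} = 0, z_{0.91} = 1.341.
σ = (5.889 − 4.82)/(1.341 − (0)) = 0.797.
μ = 4.82 − (0)·0.797 = 4.820.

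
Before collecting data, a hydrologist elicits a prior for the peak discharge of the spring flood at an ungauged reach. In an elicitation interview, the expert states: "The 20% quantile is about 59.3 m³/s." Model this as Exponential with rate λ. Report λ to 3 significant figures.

P(T < 59.3) = 1 − e^(−λ·59.3) = 0.2, so λ = −ln(1−0.2)/59.3 = −ln(0.8)/59.3 = 0.00376.

λ ≈ 0.00376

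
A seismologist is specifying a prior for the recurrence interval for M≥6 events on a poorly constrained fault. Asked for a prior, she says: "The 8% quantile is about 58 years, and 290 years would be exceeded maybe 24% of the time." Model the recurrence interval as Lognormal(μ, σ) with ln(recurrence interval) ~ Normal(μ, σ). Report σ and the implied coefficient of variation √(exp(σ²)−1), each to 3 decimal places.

σ ≈ 0.762, CV ≈ 0.888

If T ~ Lognormal(μ,σ) then ln T ~ Normal(μ,σ), so the p-quantile of ln T is μ + z_p·σ.
ln(58) = 4.06 and ln(290) = 5.67; z_{0.08} = -1.405, z_{0.76} = 0.7063.
σ = (5.67 − 4.06)/(0.7063 − (-1.405)) = 0.762.
μ = 4.06 − (-1.405)·0.762 = 5.131.
CV = √(exp(σ²)−1) = √(exp(0.5811)−1) = 0.888.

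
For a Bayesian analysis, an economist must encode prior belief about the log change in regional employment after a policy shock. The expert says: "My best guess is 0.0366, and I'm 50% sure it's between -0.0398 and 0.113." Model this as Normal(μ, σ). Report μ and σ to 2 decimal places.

μ = 0.04, σ = 0.11

A symmetric 50% interval runs μ ± z·σ with z = 0.6745.
Half-width = 0.0764, so σ = 0.0764/0.6745 = 0.11.
μ is the stated best guess, 0.04.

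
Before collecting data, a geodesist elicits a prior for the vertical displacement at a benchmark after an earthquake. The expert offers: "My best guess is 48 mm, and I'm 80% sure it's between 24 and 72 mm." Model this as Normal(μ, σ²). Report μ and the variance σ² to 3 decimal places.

μ = 48.000, σ² = 350.712

A symmetric 80% interval runs μ ± z·σ with z = 1.282.
Half-width = 24, so σ = 24/1.282 = 18.7273 and σ² = 350.712.
μ is the stated best guess, 48.000.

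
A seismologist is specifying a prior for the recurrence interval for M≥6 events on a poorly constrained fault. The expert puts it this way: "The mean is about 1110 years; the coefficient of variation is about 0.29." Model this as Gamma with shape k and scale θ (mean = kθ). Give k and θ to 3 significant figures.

k ≈ 11.9, θ ≈ 93.4

For Gamma(k, scale θ): mean = kθ, variance = kθ², so CV = 1/√k.
CV = 0.29, hence k = 1/CV² = 11.9.
Then θ = mean/k = 1110/11.9 = 93.4.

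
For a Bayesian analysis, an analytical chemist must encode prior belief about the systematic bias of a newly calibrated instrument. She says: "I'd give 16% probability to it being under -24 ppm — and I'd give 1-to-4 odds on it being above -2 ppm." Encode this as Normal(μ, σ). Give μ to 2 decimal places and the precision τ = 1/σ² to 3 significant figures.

μ = -12.08, τ = 0.00697

The p-quantile of Normal(μ,σ) is μ + z_p·σ, with z_{0.16} = -0.9945 and z_{0.8} = 0.8416.
Eliminate σ: μ = (z₂·x₁ − z₁·x₂)/(z₂ − z₁) = (0.8416·-24 − (-0.9945)·-2)/1.836 = -12.08.
Then σ = (x₂ − x₁)/(z₂ − z₁) = (-2 − -24)/1.836 = 11.98.
Precision τ = 1/σ² = 1/11.98² = 0.00697.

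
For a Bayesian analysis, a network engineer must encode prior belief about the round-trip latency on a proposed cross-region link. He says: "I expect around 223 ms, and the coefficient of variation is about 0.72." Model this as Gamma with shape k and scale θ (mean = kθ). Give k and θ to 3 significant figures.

For Gamma(k, scale θ): mean = kθ, variance = kθ², so CV = 1/√k.
CV = 0.72, hence k = 1/CV² = 1.93.
Then θ = mean/k = 223/1.93 = 116.

k ≈ 1.93, θ ≈ 116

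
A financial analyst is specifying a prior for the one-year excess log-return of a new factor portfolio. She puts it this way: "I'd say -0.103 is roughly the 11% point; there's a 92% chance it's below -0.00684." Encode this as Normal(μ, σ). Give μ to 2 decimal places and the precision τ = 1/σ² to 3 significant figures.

μ = -0.06, τ = 749

The p-quantile of Normal(μ,σ) is μ + z_p·σ, with z_{0.11} = -1.227 and z_{0.92} = 1.405.
Eliminate σ: μ = (z₂·x₁ − z₁·x₂)/(z₂ − z₁) = (1.405·-0.103 − (-1.227)·-0.00684)/2.632 = -0.06.
Then σ = (x₂ − x₁)/(z₂ − z₁) = (-0.00684 − -0.103)/2.632 = 0.04.
Precision τ = 1/σ² = 1/0.03654² = 749.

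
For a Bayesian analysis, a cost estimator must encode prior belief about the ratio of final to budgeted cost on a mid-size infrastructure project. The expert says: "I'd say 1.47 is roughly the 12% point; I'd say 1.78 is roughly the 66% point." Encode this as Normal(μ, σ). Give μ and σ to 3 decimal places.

μ = 1.699, σ = 0.195

The p-quantile of Normal(μ,σ) is μ + z_p·σ, with z_{0.12} = -1.175 and z_{0.66} = 0.4125.
Eliminate σ: μ = (z₂·x₁ − z₁·x₂)/(z₂ − z₁) = (0.4125·1.47 − (-1.175)·1.78)/1.587 = 1.699.
Then σ = (x₂ − x₁)/(z₂ − z₁) = (1.78 − 1.47)/1.587 = 0.195.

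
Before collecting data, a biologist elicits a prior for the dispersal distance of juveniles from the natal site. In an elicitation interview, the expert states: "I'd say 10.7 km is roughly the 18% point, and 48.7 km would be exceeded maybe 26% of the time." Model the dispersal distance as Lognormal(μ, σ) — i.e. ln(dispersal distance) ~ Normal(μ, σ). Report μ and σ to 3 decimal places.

If T ~ Lognormal(μ,σ) then ln T ~ Normal(μ,σ), so the p-quantile of ln T is μ + z_p·σ.
ln(10.7) = 2.37 and ln(48.7) = 3.886; z_{0.18} = -0.9154, z_{0.74} = 0.6433.
σ = (3.886 − 2.37)/(0.6433 − (-0.9154)) = 0.972.
μ = 2.37 − (-0.9154)·0.972 = 3.260.

μ ≈ 3.260, σ ≈ 0.972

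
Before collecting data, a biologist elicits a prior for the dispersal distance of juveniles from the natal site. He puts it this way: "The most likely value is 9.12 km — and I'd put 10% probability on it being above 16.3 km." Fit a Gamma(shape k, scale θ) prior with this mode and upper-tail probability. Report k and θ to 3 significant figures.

k ≈ 6.64, θ ≈ 1.62

Gamma(k,θ) with k>1 has mode (k−1)θ, so θ = 9.12/(k−1).
Need P(X < 16.3) = 0.9 with θ tied to k this way. Start at k = 2, θ = 9.12: P(X<16.3) ≈ 0.533.
Too low — raise k to concentrate. Iterating converges to k ≈ 6.64.
Then θ = 9.12/(6.64−1) ≈ 1.62.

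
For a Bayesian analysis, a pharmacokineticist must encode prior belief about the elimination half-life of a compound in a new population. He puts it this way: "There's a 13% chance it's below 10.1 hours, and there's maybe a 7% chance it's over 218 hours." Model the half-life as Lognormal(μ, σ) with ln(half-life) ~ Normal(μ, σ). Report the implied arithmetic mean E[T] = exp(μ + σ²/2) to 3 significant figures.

If T ~ Lognormal(μ,σ) then ln T ~ Normal(μ,σ), so the p-quantile of ln T is μ + z_p·σ.
ln(10.1) = 2.313 and ln(218) = 5.384; z_{0.13} = -1.126, z_{0.93} = 1.476.
σ = (5.384 − 2.313)/(1.476 − (-1.126)) = 1.181.
μ = 2.313 − (-1.126)·1.181 = 3.642.
E[T] = exp(μ + σ²/2) = exp(3.642 + 0.6968) = 76.6 hours.

E[T] ≈ 76.6 hours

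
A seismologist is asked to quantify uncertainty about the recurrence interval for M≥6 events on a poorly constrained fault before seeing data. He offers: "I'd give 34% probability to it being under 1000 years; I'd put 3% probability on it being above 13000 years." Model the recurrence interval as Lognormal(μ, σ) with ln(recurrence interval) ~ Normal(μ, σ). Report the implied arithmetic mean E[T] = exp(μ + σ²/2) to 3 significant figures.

E[T] ≈ 2960 years

If T ~ Lognormal(μ,σ) then ln T ~ Normal(μ,σ), so the p-quantile of ln T is μ + z_p·σ.
ln(1000) = 6.908 and ln(13000) = 9.473; z_{0.34} = -0.4125, z_{0.97} = 1.881.
σ = (9.473 − 6.908)/(1.881 − (-0.4125)) = 1.118.
μ = 6.908 − (-0.4125)·1.118 = 7.369.
E[T] = exp(μ + σ²/2) = exp(7.369 + 0.6255) = 2960 years.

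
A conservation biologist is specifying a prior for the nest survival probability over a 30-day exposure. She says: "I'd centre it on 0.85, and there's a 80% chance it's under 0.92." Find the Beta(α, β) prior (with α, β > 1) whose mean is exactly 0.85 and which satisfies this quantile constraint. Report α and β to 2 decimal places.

With mean 0.85 fixed, write α = 0.85s, β = 0.15s where s = α+β.
Need P(θ < 0.92) = 0.8 under Beta(0.85s, 0.15s). Normal approximation: (q−m)/√(m(1−m)/s) ≈ z_{0.8} = 0.842, so s ≈ 0.85·0.15·(0.842)²/(0.92−0.85)² = 18.4.
At s = 18.4: P(θ<0.92) ≈ 0.796. Adjusting to match 0.8 gives s ≈ 18.92.
So α = 0.85·18.92 ≈ 16.08, β = 0.15·18.92 ≈ 2.84.

α ≈ 16.08, β ≈ 2.84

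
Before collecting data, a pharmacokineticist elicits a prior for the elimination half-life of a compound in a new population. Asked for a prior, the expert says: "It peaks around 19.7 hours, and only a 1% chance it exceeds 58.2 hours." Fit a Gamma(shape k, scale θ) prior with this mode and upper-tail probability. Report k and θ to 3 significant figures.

k ≈ 4.85, θ ≈ 5.12

Gamma(k,θ) with k>1 has mode (k−1)θ, so θ = 19.7/(k−1).
Need P(X < 58.2) = 0.99 with θ tied to k this way. Start at k = 2, θ = 19.7: P(X<58.2) ≈ 0.794.
Too low — raise k to concentrate. Iterating converges to k ≈ 4.85.
Then θ = 19.7/(4.85−1) ≈ 5.12.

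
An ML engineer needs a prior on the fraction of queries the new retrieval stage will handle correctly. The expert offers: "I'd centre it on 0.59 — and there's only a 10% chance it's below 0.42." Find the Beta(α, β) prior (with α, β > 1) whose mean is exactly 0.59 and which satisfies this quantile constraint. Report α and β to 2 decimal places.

α ≈ 8.18, β ≈ 5.68

With mean 0.59 fixed, write α = 0.59s, β = 0.41s where s = α+β.
Need P(θ < 0.42) = 0.1 under Beta(0.59s, 0.41s). Normal approximation: (q−m)/√(m(1−m)/s) ≈ z_{0.1} = -1.28, so s ≈ 0.59·0.41·(-1.28)²/(0.42−0.59)² = 13.7.
At s = 13.7: P(θ<0.42) ≈ 0.101. Adjusting to match 0.1 gives s ≈ 13.86.
So α = 0.59·13.86 ≈ 8.18, β = 0.41·13.86 ≈ 5.68.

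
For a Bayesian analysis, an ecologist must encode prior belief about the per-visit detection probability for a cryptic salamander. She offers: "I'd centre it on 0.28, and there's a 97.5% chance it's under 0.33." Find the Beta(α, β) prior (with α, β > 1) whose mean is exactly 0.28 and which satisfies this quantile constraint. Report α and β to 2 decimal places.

α ≈ 90.92, β ≈ 233.80

With mean 0.28 fixed, write α = 0.28s, β = 0.72s where s = α+β.
Need P(θ < 0.33) = 0.975 under Beta(0.28s, 0.72s). Normal approximation: (q−m)/√(m(1−m)/s) ≈ z_{0.975} = 1.96, so s ≈ 0.28·0.72·(1.96)²/(0.33−0.28)² = 309.8.
At s = 309.8: P(θ<0.33) ≈ 0.972. Adjusting to match 0.975 gives s ≈ 324.72.
So α = 0.28·324.72 ≈ 90.92, β = 0.72·324.72 ≈ 233.80.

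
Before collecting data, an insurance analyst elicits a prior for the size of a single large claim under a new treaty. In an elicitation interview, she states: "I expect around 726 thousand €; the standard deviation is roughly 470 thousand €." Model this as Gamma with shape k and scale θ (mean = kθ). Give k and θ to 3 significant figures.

For Gamma(k, scale θ): mean = kθ, variance = kθ², so CV = 1/√k.
CV = SD/mean = 470/726 = 0.6474, hence k = 1/CV² = 2.39.
Then θ = mean/k = 726/2.39 = 304.

k ≈ 2.39, θ ≈ 304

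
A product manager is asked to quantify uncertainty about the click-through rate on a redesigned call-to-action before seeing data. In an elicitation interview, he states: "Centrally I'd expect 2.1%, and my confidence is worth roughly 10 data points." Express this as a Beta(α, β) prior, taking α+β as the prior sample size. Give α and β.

α = 0.21, β = 9.79

Under the effective-sample-size interpretation, Beta(α, β) has prior mean α/(α+β) and prior sample size α+β.
So α+β = 10 and α/(α+β) = 0.021, giving α = 0.021·10 = 0.21 and β = 10 − 0.21 = 9.79.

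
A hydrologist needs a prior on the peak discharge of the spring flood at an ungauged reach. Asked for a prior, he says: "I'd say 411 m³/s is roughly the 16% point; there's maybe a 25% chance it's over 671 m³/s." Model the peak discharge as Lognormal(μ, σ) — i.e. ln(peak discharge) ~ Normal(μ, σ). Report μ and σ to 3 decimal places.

μ ≈ 6.311, σ ≈ 0.294

If T ~ Lognormal(μ,σ) then ln T ~ Normal(μ,σ), so the p-quantile of ln T is μ + z_p·σ.
ln(411) = 6.019 and ln(671) = 6.509; z_{0.16} = -0.9945, z_{0.75} = 0.6745.
σ = (6.509 − 6.019)/(0.6745 − (-0.9945)) = 0.294.
μ = 6.019 − (-0.9945)·0.294 = 6.311.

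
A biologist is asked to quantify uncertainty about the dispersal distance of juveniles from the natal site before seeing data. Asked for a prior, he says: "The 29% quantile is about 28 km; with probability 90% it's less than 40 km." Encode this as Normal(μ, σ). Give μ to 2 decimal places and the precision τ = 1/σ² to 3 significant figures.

μ = 31.62, τ = 0.0234

The p-quantile of Normal(μ,σ) is μ + z_p·σ, with z_{0.29} = -0.5534 and z_{0.9} = 1.282.
Eliminate σ: μ = (z₂·x₁ − z₁·x₂)/(z₂ − z₁) = (1.282·28 − (-0.5534)·40)/1.835 = 31.62.
Then σ = (x₂ − x₁)/(z₂ − z₁) = (40 − 28)/1.835 = 6.54.
Precision τ = 1/σ² = 1/6.54² = 0.0234.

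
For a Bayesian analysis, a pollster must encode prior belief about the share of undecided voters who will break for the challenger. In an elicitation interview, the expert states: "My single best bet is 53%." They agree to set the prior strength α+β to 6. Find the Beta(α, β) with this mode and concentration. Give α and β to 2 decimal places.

α = 3.12, β = 2.88

For α,β > 1 the Beta mode is (α−1)/(α+β−2). With α+β = 6, the mode is (α−1)/4.
Set (α−1)/4 = 0.53 → α = 1 + 0.53·4 = 3.12.
β = 6 − α = 2.88.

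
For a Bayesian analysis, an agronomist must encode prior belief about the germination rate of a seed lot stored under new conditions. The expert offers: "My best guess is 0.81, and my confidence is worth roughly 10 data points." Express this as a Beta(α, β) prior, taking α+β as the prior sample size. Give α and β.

Under the effective-sample-size interpretation, Beta(α, β) has prior mean α/(α+β) and prior sample size α+β.
So α+β = 10 and α/(α+β) = 0.81, giving α = 0.81·10 = 8.1 and β = 10 − 8.1 = 1.9.

α = 8.1, β = 1.9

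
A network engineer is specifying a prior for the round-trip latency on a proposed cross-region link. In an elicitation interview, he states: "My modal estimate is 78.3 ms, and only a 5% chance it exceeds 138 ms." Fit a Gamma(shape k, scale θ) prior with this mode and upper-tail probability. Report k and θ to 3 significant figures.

k ≈ 9.68, θ ≈ 9.02

Gamma(k,θ) with k>1 has mode (k−1)θ, so θ = 78.3/(k−1).
Need P(X < 138) = 0.95 with θ tied to k this way. Start at k = 2, θ = 78.3: P(X<138) ≈ 0.526.
Too low — raise k to concentrate. Iterating converges to k ≈ 9.68.
Then θ = 78.3/(9.68−1) ≈ 9.02.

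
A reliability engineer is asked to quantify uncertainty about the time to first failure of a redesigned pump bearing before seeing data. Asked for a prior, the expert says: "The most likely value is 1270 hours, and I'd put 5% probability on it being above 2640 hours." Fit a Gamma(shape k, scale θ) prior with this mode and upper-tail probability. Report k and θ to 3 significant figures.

Gamma(k,θ) with k>1 has mode (k−1)θ, so θ = 1270/(k−1).
Need P(X < 2640) = 0.95 with θ tied to k this way. Start at k = 2, θ = 1270: P(X<2640) ≈ 0.615.
Too low — raise k to concentrate. Iterating converges to k ≈ 6.16.
Then θ = 1270/(6.16−1) ≈ 246.

k ≈ 6.16, θ ≈ 246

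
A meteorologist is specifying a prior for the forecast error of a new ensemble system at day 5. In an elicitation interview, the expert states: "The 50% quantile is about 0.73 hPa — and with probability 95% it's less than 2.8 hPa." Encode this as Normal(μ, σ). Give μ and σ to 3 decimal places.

For Normal(μ,σ), the p-quantile is μ + z_p·σ. Here z_{0.5} = 0, z_{0.95} = 1.645.
So 0.73 = μ + 0σ and 2.8 = μ + 1.645σ.
Subtracting: σ = (2.8 − 0.73)/(1.645 − (0)) = 1.258.
Then μ = 0.73 − (0)·1.258 = 0.730.

μ = 0.730, σ = 1.258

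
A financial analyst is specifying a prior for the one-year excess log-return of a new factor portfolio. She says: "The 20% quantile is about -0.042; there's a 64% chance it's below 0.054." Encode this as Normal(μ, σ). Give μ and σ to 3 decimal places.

μ = 0.025, σ = 0.080

The p-quantile of Normal(μ,σ) is μ + z_p·σ, with z_{0.2} = -0.8416 and z_{0.64} = 0.3585.
Eliminate σ: μ = (z₂·x₁ − z₁·x₂)/(z₂ − z₁) = (0.3585·-0.042 − (-0.8416)·0.054)/1.2 = 0.025.
Then σ = (x₂ − x₁)/(z₂ − z₁) = (0.054 − -0.042)/1.2 = 0.080.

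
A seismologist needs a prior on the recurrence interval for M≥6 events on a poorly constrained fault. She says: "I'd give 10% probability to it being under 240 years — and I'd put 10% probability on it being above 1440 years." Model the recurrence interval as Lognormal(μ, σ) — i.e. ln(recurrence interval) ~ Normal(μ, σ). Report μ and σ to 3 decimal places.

If T ~ Lognormal(μ,σ) then ln T ~ Normal(μ,σ), so the p-quantile of ln T is μ + z_p·σ.
ln(240) = 5.481 and ln(1440) = 7.272; z_{0.1} = -1.282, z_{0.9} = 1.282.
σ = (7.272 − 5.481)/(1.282 − (-1.282)) = 0.699.
μ = 5.481 − (-1.282)·0.699 = 6.377.

μ ≈ 6.377, σ ≈ 0.699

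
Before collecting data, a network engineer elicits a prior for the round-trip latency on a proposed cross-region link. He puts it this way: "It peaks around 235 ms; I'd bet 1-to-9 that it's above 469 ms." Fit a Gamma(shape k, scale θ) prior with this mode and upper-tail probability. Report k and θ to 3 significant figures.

Gamma(k,θ) with k>1 has mode (k−1)θ, so θ = 235/(k−1).
Need P(X < 469) = 0.9 with θ tied to k this way. Start at k = 2, θ = 235: P(X<469) ≈ 0.593.
Too low — raise k to concentrate. Iterating converges to k ≈ 5.02.
Then θ = 235/(5.02−1) ≈ 58.5.

k ≈ 5.02, θ ≈ 58.5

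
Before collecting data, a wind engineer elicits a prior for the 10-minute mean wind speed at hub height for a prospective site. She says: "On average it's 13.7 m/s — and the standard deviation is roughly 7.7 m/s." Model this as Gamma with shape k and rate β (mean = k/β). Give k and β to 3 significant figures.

For Gamma(k, rate β): mean = k/β, variance = k/β², so CV = 1/√k.
CV = SD/mean = 7.7/13.7 = 0.562, hence k = 1/CV² = 3.17.
Then β = k/mean = 3.17/13.7 = 0.231.

k ≈ 3.17, β ≈ 0.231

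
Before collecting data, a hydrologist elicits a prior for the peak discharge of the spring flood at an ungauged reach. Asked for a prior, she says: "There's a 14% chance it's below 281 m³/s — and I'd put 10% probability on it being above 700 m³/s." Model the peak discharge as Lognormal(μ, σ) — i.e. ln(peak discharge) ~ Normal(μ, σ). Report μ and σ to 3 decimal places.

If T ~ Lognormal(μ,σ) then ln T ~ Normal(μ,σ), so the p-quantile of ln T is μ + z_p·σ.
ln(281) = 5.638 and ln(700) = 6.551; z_{0.14} = -1.08, z_{0.9} = 1.282.
σ = (6.551 − 5.638)/(1.282 − (-1.08)) = 0.386.
μ = 5.638 − (-1.08)·0.386 = 6.056.

μ ≈ 6.056, σ ≈ 0.386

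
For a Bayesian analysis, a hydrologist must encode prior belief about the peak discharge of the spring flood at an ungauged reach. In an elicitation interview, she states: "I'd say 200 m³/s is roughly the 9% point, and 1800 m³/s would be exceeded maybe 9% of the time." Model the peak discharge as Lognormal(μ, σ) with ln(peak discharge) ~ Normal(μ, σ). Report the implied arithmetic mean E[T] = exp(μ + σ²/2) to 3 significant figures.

E[T] ≈ 839 m³/s

If T ~ Lognormal(μ,σ) then ln T ~ Normal(μ,σ), so the p-quantile of ln T is μ + z_p·σ.
ln(200) = 5.298 and ln(1800) = 7.496; z_{0.09} = -1.341, z_{0.91} = 1.341.
σ = (7.496 − 5.298)/(1.341 − (-1.341)) = 0.819.
μ = 5.298 − (-1.341)·0.819 = 6.397.
E[T] = exp(μ + σ²/2) = exp(6.397 + 0.3357) = 839 m³/s.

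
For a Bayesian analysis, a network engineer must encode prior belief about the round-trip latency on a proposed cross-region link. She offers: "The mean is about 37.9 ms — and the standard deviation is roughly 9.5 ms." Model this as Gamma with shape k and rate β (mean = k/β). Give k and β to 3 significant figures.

k ≈ 15.9, β ≈ 0.42

For Gamma(k, rate β): mean = k/β, variance = k/β², so CV = 1/√k.
CV = SD/mean = 9.5/37.9 = 0.2507, hence k = 1/CV² = 15.9.
Then β = k/mean = 15.9/37.9 = 0.42.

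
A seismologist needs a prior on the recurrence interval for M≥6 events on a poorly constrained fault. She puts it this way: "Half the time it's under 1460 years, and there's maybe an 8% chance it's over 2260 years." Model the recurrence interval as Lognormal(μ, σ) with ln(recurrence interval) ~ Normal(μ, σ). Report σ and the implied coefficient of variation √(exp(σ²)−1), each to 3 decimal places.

If T ~ Lognormal(μ,σ) then ln T ~ Normal(μ,σ), so the p-quantile of ln T is μ + z_p·σ.
ln(1460) = 7.286 and ln(2260) = 7.723; z_{0.5} = 0, z_{0.92} = 1.405.
σ = (7.723 − 7.286)/(1.405 − (0)) = 0.311.
μ = 7.286 − (0)·0.311 = 7.286.
CV = √(exp(σ²)−1) = √(exp(0.0967)−1) = 0.319.

σ ≈ 0.311, CV ≈ 0.319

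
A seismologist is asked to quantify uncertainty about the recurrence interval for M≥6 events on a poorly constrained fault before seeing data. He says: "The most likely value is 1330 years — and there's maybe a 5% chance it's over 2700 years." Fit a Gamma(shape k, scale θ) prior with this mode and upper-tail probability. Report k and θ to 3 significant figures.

Gamma(k,θ) with k>1 has mode (k−1)θ, so θ = 1330/(k−1).
Need P(X < 2700) = 0.95 with θ tied to k this way. Start at k = 2, θ = 1330: P(X<2700) ≈ 0.602.
Too low — raise k to concentrate. Iterating converges to k ≈ 6.52.
Then θ = 1330/(6.52−1) ≈ 241.

k ≈ 6.52, θ ≈ 241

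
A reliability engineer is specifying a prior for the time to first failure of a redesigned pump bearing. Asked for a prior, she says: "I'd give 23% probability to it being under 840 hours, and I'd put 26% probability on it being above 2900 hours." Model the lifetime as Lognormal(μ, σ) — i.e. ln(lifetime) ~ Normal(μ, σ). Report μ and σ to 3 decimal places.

μ ≈ 7.396, σ ≈ 0.896

If T ~ Lognormal(μ,σ) then ln T ~ Normal(μ,σ), so the p-quantile of ln T is μ + z_p·σ.
ln(840) = 6.733 and ln(2900) = 7.972; z_{0.23} = -0.7388, z_{0.74} = 0.6433.
σ = (7.972 − 6.733)/(0.6433 − (-0.7388)) = 0.896.
μ = 6.733 − (-0.7388)·0.896 = 7.396.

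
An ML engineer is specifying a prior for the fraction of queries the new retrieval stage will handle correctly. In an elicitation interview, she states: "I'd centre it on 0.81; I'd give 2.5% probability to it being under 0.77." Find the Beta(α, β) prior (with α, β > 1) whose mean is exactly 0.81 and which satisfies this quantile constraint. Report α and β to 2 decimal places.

With mean 0.81 fixed, write α = 0.81s, β = 0.19s where s = α+β.
Need P(θ < 0.77) = 0.025 under Beta(0.81s, 0.19s). Normal approximation: (q−m)/√(m(1−m)/s) ≈ z_{0.025} = -1.96, so s ≈ 0.81·0.19·(-1.96)²/(0.77−0.81)² = 369.5.
At s = 369.5: P(θ<0.77) ≈ 0.029. Adjusting to match 0.025 gives s ≈ 396.58.
So α = 0.81·396.58 ≈ 321.23, β = 0.19·396.58 ≈ 75.35.

α ≈ 321.23, β ≈ 75.35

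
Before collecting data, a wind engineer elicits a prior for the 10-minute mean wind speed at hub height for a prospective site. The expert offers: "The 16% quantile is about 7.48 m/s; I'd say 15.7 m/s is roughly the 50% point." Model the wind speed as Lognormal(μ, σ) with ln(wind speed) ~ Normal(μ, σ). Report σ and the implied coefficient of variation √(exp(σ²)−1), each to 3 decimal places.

σ ≈ 0.746, CV ≈ 0.862

If T ~ Lognormal(μ,σ) then ln T ~ Normal(μ,σ), so the p-quantile of ln T is μ + z_p·σ.
ln(7.48) = 2.012 and ln(15.7) = 2.754; z_{0.16} = -0.9945, z_{0.5} = 0.
σ = (2.754 − 2.012)/(0 − (-0.9945)) = 0.746.
μ = 2.012 − (-0.9945)·0.746 = 2.754.
CV = √(exp(σ²)−1) = √(exp(0.5559)−1) = 0.862.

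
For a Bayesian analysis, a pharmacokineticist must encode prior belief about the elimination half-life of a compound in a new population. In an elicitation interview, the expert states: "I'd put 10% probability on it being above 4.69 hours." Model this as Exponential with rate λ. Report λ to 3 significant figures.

P(T > 4.69) = e^(−λ·4.69) = 0.1, so λ = −ln(0.1)/4.69 = 0.491.

λ ≈ 0.491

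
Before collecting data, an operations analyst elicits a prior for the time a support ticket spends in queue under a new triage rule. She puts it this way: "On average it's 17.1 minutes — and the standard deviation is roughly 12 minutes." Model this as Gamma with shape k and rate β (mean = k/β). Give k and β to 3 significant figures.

For Gamma(k, rate β): mean = k/β, variance = k/β², so CV = 1/√k.
CV = SD/mean = 12/17.1 = 0.7018, hence k = 1/CV² = 2.03.
Then β = k/mean = 2.03/17.1 = 0.119.

k ≈ 2.03, β ≈ 0.119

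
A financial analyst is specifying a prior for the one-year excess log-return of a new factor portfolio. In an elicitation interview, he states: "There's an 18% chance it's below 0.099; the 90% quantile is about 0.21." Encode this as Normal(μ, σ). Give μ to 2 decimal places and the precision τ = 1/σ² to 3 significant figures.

For Normal(μ,σ), the p-quantile is μ + z_p·σ. Here z_{0.18} = -0.9154, z_{0.9} = 1.282.
So 0.099 = μ − 0.9154σ and 0.21 = μ + 1.282σ.
Subtracting: σ = (0.21 − 0.099)/(1.282 − (-0.9154)) = 0.05.
Then μ = 0.099 − (-0.9154)·0.05 = 0.15.
Precision τ = 1/σ² = 1/0.05053² = 392.

μ = 0.15, τ = 392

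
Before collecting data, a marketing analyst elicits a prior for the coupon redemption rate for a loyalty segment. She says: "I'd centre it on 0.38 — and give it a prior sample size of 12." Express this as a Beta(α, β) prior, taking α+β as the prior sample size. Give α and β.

Under the effective-sample-size interpretation, Beta(α, β) has prior mean α/(α+β) and prior sample size α+β.
So α+β = 12 and α/(α+β) = 0.38, giving α = 0.38·12 = 4.56 and β = 12 − 4.56 = 7.44.

α = 4.56, β = 7.44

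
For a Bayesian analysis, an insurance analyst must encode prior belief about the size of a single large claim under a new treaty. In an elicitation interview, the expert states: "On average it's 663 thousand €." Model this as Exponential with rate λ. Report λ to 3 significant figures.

λ ≈ 0.00151

Exponential mean = 1/λ, so λ = 1/663.0 = 0.00151.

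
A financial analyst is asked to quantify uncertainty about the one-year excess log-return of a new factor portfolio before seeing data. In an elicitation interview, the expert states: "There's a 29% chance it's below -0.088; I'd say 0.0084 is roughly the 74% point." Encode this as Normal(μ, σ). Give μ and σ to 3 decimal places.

μ = -0.043, σ = 0.081

The p-quantile of Normal(μ,σ) is μ + z_p·σ, with z_{0.29} = -0.5534 and z_{0.74} = 0.6433.
Eliminate σ: μ = (z₂·x₁ − z₁·x₂)/(z₂ − z₁) = (0.6433·-0.088 − (-0.5534)·0.0084)/1.197 = -0.043.
Then σ = (x₂ − x₁)/(z₂ − z₁) = (0.0084 − -0.088)/1.197 = 0.081.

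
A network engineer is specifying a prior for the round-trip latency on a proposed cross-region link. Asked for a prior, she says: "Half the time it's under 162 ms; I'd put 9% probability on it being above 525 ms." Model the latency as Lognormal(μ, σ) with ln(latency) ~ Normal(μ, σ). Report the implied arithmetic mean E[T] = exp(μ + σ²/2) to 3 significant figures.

If T ~ Lognormal(μ,σ) then ln T ~ Normal(μ,σ), so the p-quantile of ln T is μ + z_p·σ.
ln(162) = 5.088 and ln(525) = 6.263; z_{0.5} = 0, z_{0.91} = 1.341.
σ = (6.263 − 5.088)/(1.341 − (0)) = 0.877.
μ = 5.088 − (0)·0.877 = 5.088.
E[T] = exp(μ + σ²/2) = exp(5.088 + 0.3845) = 238 ms.

E[T] ≈ 238 ms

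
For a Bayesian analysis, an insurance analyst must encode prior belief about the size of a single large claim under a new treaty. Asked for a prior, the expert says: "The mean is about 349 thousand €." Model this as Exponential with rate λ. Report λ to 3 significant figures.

λ ≈ 0.00287

Exponential mean = 1/λ, so λ = 1/349.0 = 0.00287.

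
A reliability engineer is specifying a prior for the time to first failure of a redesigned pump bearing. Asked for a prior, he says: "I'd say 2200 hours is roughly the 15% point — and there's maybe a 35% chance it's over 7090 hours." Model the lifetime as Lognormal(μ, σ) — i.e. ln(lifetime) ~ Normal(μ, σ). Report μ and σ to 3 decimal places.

If T ~ Lognormal(μ,σ) then ln T ~ Normal(μ,σ), so the p-quantile of ln T is μ + z_p·σ.
ln(2200) = 7.696 and ln(7090) = 8.866; z_{0.15} = -1.036, z_{0.65} = 0.3853.
σ = (8.866 − 7.696)/(0.3853 − (-1.036)) = 0.823.
μ = 7.696 − (-1.036)·0.823 = 8.549.

μ ≈ 8.549, σ ≈ 0.823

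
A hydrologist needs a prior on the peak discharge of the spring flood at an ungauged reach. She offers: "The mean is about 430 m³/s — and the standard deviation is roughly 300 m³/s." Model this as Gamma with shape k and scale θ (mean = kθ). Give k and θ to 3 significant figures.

k ≈ 2.05, θ ≈ 209

For Gamma(k, scale θ): mean = kθ, variance = kθ², so CV = 1/√k.
CV = SD/mean = 300/430 = 0.6977, hence k = 1/CV² = 2.05.
Then θ = mean/k = 430/2.05 = 209.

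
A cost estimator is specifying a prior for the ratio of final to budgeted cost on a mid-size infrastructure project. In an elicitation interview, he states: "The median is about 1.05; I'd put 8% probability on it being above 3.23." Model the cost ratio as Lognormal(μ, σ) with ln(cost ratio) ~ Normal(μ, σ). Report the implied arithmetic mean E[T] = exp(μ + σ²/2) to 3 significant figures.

If T ~ Lognormal(μ,σ) then ln T ~ Normal(μ,σ), so the p-quantile of ln T is μ + z_p·σ.
ln(1.05) = 0.04879 and ln(3.23) = 1.172; z_{0.5} = 0, z_{0.92} = 1.405.
σ = (1.172 − 0.04879)/(1.405 − (0)) = 0.800.
μ = 0.04879 − (0)·0.800 = 0.049.
E[T] = exp(μ + σ²/2) = exp(0.049 + 0.3198) = 1.45.

E[T] ≈ 1.45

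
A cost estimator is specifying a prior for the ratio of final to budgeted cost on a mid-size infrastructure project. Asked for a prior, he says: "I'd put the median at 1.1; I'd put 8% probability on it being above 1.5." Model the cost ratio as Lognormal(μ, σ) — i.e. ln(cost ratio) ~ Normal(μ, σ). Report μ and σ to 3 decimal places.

μ ≈ 0.095, σ ≈ 0.221

If T ~ Lognormal(μ,σ) then ln T ~ Normal(μ,σ), so the p-quantile of ln T is μ + z_p·σ.
ln(1.1) = 0.09531 and ln(1.5) = 0.4055; z_{0.5} = 0, z_{0.92} = 1.405.
σ = (0.4055 − 0.09531)/(1.405 − (0)) = 0.221.
μ = 0.09531 − (0)·0.221 = 0.095.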